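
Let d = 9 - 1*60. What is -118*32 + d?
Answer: -3827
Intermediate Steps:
d = -51 (d = 9 - 60 = -51)
-118*32 + d = -118*32 - 51 = -3776 - 51 = -3827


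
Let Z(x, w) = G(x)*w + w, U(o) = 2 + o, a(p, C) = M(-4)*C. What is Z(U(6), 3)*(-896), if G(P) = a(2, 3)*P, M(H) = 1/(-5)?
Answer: 51072/5 ≈ 10214.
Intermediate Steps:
M(H) = -1/5
a(p, C) = -C/5
G(P) = -3*P/5 (G(P) = (-1/5*3)*P = -3*P/5)
Z(x, w) = w - 3*w*x/5 (Z(x, w) = (-3*x/5)*w + w = -3*w*x/5 + w = w - 3*w*x/5)
Z(U(6), 3)*(-896) = ((1/5)*3*(5 - 3*(2 + 6)))*(-896) = ((1/5)*3*(5 - 3*8))*(-896) = ((1/5)*3*(5 - 24))*(-896) = ((1/5)*3*(-19))*(-896) = -57/5*(-896) = 51072/5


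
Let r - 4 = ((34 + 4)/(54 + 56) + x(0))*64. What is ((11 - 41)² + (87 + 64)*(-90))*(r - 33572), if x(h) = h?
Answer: 4682670912/11 ≈ 4.2570e+8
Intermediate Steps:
r = 1436/55 (r = 4 + ((34 + 4)/(54 + 56) + 0)*64 = 4 + (38/110 + 0)*64 = 4 + (38*(1/110) + 0)*64 = 4 + (19/55 + 0)*64 = 4 + (19/55)*64 = 4 + 1216/55 = 1436/55 ≈ 26.109)
((11 - 41)² + (87 + 64)*(-90))*(r - 33572) = ((11 - 41)² + (87 + 64)*(-90))*(1436/55 - 33572) = ((-30)² + 151*(-90))*(-1845024/55) = (900 - 13590)*(-1845024/55) = -12690*(-1845024/55) = 4682670912/11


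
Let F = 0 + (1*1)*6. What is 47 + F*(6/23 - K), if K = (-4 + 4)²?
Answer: 1117/23 ≈ 48.565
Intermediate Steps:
K = 0 (K = 0² = 0)
F = 6 (F = 0 + 1*6 = 0 + 6 = 6)
47 + F*(6/23 - K) = 47 + 6*(6/23 - 1*0) = 47 + 6*(6*(1/23) + 0) = 47 + 6*(6/23 + 0) = 47 + 6*(6/23) = 47 + 36/23 = 1117/23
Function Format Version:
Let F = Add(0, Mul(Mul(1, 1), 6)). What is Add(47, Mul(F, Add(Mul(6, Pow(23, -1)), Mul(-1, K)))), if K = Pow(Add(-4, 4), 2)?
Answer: Rational(1117, 23) ≈ 48.565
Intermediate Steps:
K = 0 (K = Pow(0, 2) = 0)
F = 6 (F = Add(0, Mul(1, 6)) = Add(0, 6) = 6)
Add(47, Mul(F, Add(Mul(6, Pow(23, -1)), Mul(-1, K)))) = Add(47, Mul(6, Add(Mul(6, Pow(23, -1)), Mul(-1, 0)))) = Add(47, Mul(6, Add(Mul(6, Rational(1, 23)), 0))) = Add(47, Mul(6, Add(Rational(6, 23), 0))) = Add(47, Mul(6, Rational(6, 23))) = Add(47, Rational(36, 23)) = Rational(1117, 23)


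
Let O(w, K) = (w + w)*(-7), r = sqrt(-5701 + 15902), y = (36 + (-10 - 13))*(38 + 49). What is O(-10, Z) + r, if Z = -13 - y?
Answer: 241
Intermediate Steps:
y = 1131 (y = (36 - 23)*87 = 13*87 = 1131)
Z = -1144 (Z = -13 - 1*1131 = -13 - 1131 = -1144)
r = 101 (r = sqrt(10201) = 101)
O(w, K) = -14*w (O(w, K) = (2*w)*(-7) = -14*w)
O(-10, Z) + r = -14*(-10) + 101 = 140 + 101 = 241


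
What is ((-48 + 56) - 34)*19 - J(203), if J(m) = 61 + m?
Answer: -758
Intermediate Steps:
((-48 + 56) - 34)*19 - J(203) = ((-48 + 56) - 34)*19 - (61 + 203) = (8 - 34)*19 - 1*264 = -26*19 - 264 = -494 - 264 = -758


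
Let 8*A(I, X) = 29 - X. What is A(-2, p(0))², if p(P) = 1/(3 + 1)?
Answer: 13225/1024 ≈ 12.915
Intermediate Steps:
p(P) = ¼ (p(P) = 1/4 = ¼)
A(I, X) = 29/8 - X/8 (A(I, X) = (29 - X)/8 = 29/8 - X/8)
A(-2, p(0))² = (29/8 - ⅛*¼)² = (29/8 - 1/32)² = (115/32)² = 13225/1024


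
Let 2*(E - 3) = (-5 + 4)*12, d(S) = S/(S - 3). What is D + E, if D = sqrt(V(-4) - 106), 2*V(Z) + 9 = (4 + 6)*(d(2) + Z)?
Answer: -3 + I*sqrt(562)/2 ≈ -3.0 + 11.853*I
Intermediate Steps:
d(S) = S/(-3 + S)
V(Z) = -29/2 + 5*Z (V(Z) = -9/2 + ((4 + 6)*(2/(-3 + 2) + Z))/2 = -9/2 + (10*(2/(-1) + Z))/2 = -9/2 + (10*(2*(-1) + Z))/2 = -9/2 + (10*(-2 + Z))/2 = -9/2 + (-20 + 10*Z)/2 = -9/2 + (-10 + 5*Z) = -29/2 + 5*Z)
D = I*sqrt(562)/2 (D = sqrt((-29/2 + 5*(-4)) - 106) = sqrt((-29/2 - 20) - 106) = sqrt(-69/2 - 106) = sqrt(-281/2) = I*sqrt(562)/2 ≈ 11.853*I)
E = -3 (E = 3 + ((-5 + 4)*12)/2 = 3 + (-1*12)/2 = 3 + (1/2)*(-12) = 3 - 6 = -3)
D + E = I*sqrt(562)/2 - 3 = -3 + I*sqrt(562)/2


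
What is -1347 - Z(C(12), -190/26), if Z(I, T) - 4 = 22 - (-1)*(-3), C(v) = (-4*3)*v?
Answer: -1370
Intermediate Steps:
C(v) = -12*v
Z(I, T) = 23 (Z(I, T) = 4 + (22 - (-1)*(-3)) = 4 + (22 - 1*3) = 4 + (22 - 3) = 4 + 19 = 23)
-1347 - Z(C(12), -190/26) = -1347 - 1*23 = -1347 - 23 = -1370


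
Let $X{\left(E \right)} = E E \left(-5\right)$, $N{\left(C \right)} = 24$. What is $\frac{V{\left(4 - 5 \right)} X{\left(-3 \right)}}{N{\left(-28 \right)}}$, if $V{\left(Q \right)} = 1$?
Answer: $- \frac{15}{8} \approx -1.875$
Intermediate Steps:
$X{\left(E \right)} = - 5 E^{2}$ ($X{\left(E \right)} = E^{2} \left(-5\right) = - 5 E^{2}$)
$\frac{V{\left(4 - 5 \right)} X{\left(-3 \right)}}{N{\left(-28 \right)}} = \frac{1 \left(- 5 \left(-3\right)^{2}\right)}{24} = 1 \left(\left(-5\right) 9\right) \frac{1}{24} = 1 \left(-45\right) \frac{1}{24} = \left(-45\right) \frac{1}{24} = - \frac{15}{8}$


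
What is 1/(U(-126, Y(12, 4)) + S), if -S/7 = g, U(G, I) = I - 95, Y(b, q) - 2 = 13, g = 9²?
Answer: -1/647 ≈ -0.0015456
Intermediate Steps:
g = 81
Y(b, q) = 15 (Y(b, q) = 2 + 13 = 15)
U(G, I) = -95 + I
S = -567 (S = -7*81 = -567)
1/(U(-126, Y(12, 4)) + S) = 1/((-95 + 15) - 567) = 1/(-80 - 567) = 1/(-647) = -1/647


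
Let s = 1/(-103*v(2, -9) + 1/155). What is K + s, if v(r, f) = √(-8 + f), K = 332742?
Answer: (332897*I + 5312226030*√17)/(I + 15965*√17) ≈ 3.3274e+5 + 0.0023547*I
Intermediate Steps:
s = 1/(1/155 - 103*I*√17) (s = 1/(-103*√(-8 - 9) + 1/155) = 1/(-103*I*√17 + 1/155) = 1/(1/155 - 103*I*√17) ≈ 4.0e-8 + 0.0023547*I)
K + s = 332742 + (155/4332980826 + 2474575*I*√17/4332980826) = 1441764706005047/4332980826 + 2474575*I*√17/4332980826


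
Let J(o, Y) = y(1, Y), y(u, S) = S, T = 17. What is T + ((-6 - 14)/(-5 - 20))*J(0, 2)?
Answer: 93/5 ≈ 18.600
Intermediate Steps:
J(o, Y) = Y
T + ((-6 - 14)/(-5 - 20))*J(0, 2) = 17 + ((-6 - 14)/(-5 - 20))*2 = 17 - 20/(-25)*2 = 17 - 20*(-1/25)*2 = 17 + (⅘)*2 = 17 + 8/5 = 93/5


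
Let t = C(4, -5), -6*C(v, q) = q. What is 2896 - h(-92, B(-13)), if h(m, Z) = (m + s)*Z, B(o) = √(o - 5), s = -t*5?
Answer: 2896 + 577*I*√2/2 ≈ 2896.0 + 408.0*I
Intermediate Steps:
C(v, q) = -q/6
t = ⅚ (t = -⅙*(-5) = ⅚ ≈ 0.83333)
s = -25/6 (s = -1*⅚*5 = -⅚*5 = -25/6 ≈ -4.1667)
B(o) = √(-5 + o)
h(m, Z) = Z*(-25/6 + m) (h(m, Z) = (m - 25/6)*Z = (-25/6 + m)*Z = Z*(-25/6 + m))
2896 - h(-92, B(-13)) = 2896 - √(-5 - 13)*(-25 + 6*(-92))/6 = 2896 - √(-18)*(-25 - 552)/6 = 2896 - 3*I*√2*(-577)/6 = 2896 - (-577)*I*√2/2 = 2896 + 577*I*√2/2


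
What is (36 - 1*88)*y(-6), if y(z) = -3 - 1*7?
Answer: 520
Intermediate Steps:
y(z) = -10 (y(z) = -3 - 7 = -10)
(36 - 1*88)*y(-6) = (36 - 1*88)*(-10) = (36 - 88)*(-10) = -52*(-10) = 520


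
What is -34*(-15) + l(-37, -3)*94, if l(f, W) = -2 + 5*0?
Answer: 322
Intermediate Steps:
l(f, W) = -2 (l(f, W) = -2 + 0 = -2)
-34*(-15) + l(-37, -3)*94 = -34*(-15) - 2*94 = 510 - 188 = 322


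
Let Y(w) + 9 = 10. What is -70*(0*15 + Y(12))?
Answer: -70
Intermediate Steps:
Y(w) = 1 (Y(w) = -9 + 10 = 1)
-70*(0*15 + Y(12)) = -70*(0*15 + 1) = -70*(0 + 1) = -70*1 = -70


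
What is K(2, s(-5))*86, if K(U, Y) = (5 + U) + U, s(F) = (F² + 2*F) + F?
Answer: 774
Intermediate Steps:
s(F) = F² + 3*F
K(U, Y) = 5 + 2*U
K(2, s(-5))*86 = (5 + 2*2)*86 = (5 + 4)*86 = 9*86 = 774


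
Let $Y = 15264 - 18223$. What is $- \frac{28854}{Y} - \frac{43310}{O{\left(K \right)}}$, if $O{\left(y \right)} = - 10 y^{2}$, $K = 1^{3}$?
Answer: $\frac{12844283}{2959} \approx 4340.8$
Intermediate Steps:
$K = 1$
$Y = -2959$ ($Y = 15264 - 18223 = -2959$)
$- \frac{28854}{Y} - \frac{43310}{O{\left(K \right)}} = - \frac{28854}{-2959} - \frac{43310}{\left(-10\right) 1^{2}} = \left(-28854\right) \left(- \frac{1}{2959}\right) - \frac{43310}{\left(-10\right) 1} = \frac{28854}{2959} - \frac{43310}{-10} = \frac{28854}{2959} - -4331 = \frac{28854}{2959} + 4331 = \frac{12844283}{2959}$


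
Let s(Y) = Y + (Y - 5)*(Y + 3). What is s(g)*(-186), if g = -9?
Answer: -13950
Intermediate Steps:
s(Y) = Y + (-5 + Y)*(3 + Y)
s(g)*(-186) = (-15 + (-9)² - 1*(-9))*(-186) = (-15 + 81 + 9)*(-186) = 75*(-186) = -13950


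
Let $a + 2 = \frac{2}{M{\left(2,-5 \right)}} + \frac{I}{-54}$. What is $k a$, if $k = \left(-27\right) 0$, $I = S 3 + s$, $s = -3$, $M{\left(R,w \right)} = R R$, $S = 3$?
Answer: $0$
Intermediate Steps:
$M{\left(R,w \right)} = R^{2}$
$I = 6$ ($I = 3 \cdot 3 - 3 = 9 - 3 = 6$)
$k = 0$
$a = - \frac{29}{18}$ ($a = -2 + \left(\frac{2}{2^{2}} + \frac{6}{-54}\right) = -2 + \left(\frac{2}{4} + 6 \left(- \frac{1}{54}\right)\right) = -2 + \left(2 \cdot \frac{1}{4} - \frac{1}{9}\right) = -2 + \left(\frac{1}{2} - \frac{1}{9}\right) = -2 + \frac{7}{18} = - \frac{29}{18} \approx -1.6111$)
$k a = 0 \left(- \frac{29}{18}\right) = 0$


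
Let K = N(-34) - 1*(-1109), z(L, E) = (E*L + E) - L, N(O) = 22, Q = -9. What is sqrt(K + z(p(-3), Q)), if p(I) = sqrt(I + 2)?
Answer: sqrt(1122 - 10*I) ≈ 33.497 - 0.1493*I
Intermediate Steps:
p(I) = sqrt(2 + I)
z(L, E) = E - L + E*L (z(L, E) = (E + E*L) - L = E - L + E*L)
K = 1131 (K = 22 - 1*(-1109) = 22 + 1109 = 1131)
sqrt(K + z(p(-3), Q)) = sqrt(1131 + (-9 - sqrt(2 - 3) - 9*sqrt(2 - 3))) = sqrt(1131 + (-9 - sqrt(-1) - 9*I)) = sqrt(1131 + (-9 - I - 9*I)) = sqrt(1131 + (-9 - 10*I)) = sqrt(1122 - 10*I)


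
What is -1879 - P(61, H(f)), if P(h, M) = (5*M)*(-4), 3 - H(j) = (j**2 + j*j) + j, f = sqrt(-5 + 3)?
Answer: -1739 - 20*I*sqrt(2) ≈ -1739.0 - 28.284*I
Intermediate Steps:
f = I*sqrt(2) (f = sqrt(-2) = I*sqrt(2) ≈ 1.4142*I)
H(j) = 3 - j - 2*j**2 (H(j) = 3 - ((j**2 + j*j) + j) = 3 - ((j**2 + j**2) + j) = 3 - (2*j**2 + j) = 3 - (j + 2*j**2) = 3 + (-j - 2*j**2) = 3 - j - 2*j**2)
P(h, M) = -20*M
-1879 - P(61, H(f)) = -1879 - (-20)*(3 - I*sqrt(2) - 2*(I*sqrt(2))**2) = -1879 - (-20)*(3 - I*sqrt(2) - 2*(-2)) = -1879 - (-20)*(3 - I*sqrt(2) + 4) = -1879 - (-20)*(7 - I*sqrt(2)) = -1879 - (-140 + 20*I*sqrt(2)) = -1879 + (140 - 20*I*sqrt(2)) = -1739 - 20*I*sqrt(2)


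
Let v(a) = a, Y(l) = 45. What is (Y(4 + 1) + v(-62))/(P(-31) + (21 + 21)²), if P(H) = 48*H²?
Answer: -17/47892 ≈ -0.00035497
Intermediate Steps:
(Y(4 + 1) + v(-62))/(P(-31) + (21 + 21)²) = (45 - 62)/(48*(-31)² + (21 + 21)²) = -17/(48*961 + 42²) = -17/(46128 + 1764) = -17/47892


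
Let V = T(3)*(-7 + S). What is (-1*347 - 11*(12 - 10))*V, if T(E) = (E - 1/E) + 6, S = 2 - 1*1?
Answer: 19188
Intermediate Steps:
S = 1 (S = 2 - 1 = 1)
T(E) = 6 + E - 1/E
V = -52 (V = (6 + 3 - 1/3)*(-7 + 1) = (6 + 3 - 1*1/3)*(-6) = (6 + 3 - 1/3)*(-6) = (26/3)*(-6) = -52)
(-1*347 - 11*(12 - 10))*V = (-1*347 - 11*(12 - 10))*(-52) = (-347 - 11*2)*(-52) = (-347 - 22)*(-52) = -369*(-52) = 19188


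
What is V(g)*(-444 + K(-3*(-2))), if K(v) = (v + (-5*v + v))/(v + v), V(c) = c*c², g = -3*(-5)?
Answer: -3007125/2 ≈ -1.5036e+6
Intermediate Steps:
g = 15
V(c) = c³
K(v) = -3/2 (K(v) = (v - 4*v)/((2*v)) = (-3*v)*(1/(2*v)) = -3/2)
V(g)*(-444 + K(-3*(-2))) = 15³*(-444 - 3/2) = 3375*(-891/2) = -3007125/2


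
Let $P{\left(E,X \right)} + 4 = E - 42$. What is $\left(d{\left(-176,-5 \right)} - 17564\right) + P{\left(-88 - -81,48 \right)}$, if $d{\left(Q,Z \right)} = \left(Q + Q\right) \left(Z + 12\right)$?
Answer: $-20081$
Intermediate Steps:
$P{\left(E,X \right)} = -46 + E$ ($P{\left(E,X \right)} = -4 + \left(E - 42\right) = -4 + \left(-42 + E\right) = -46 + E$)
$d{\left(Q,Z \right)} = 2 Q \left(12 + Z\right)$
$\left(d{\left(-176,-5 \right)} - 17564\right) + P{\left(-88 - -81,48 \right)} = \left(2 \left(-176\right) \left(12 - 5\right) - 17564\right) - 53 = \left(2 \left(-176\right) 7 - 17564\right) + \left(-46 + \left(-88 + 81\right)\right) = \left(-2464 - 17564\right) - 53 = -20028 - 53 = -20081$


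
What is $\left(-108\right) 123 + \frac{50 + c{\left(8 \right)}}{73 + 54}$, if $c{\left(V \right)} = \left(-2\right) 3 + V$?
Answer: $- \frac{1687016}{127} \approx -13284.0$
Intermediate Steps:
$c{\left(V \right)} = -6 + V$
$\left(-108\right) 123 + \frac{50 + c{\left(8 \right)}}{73 + 54} = \left(-108\right) 123 + \frac{50 + \left(-6 + 8\right)}{73 + 54} = -13284 + \frac{50 + 2}{127} = -13284 + 52 \cdot \frac{1}{127} = -13284 + \frac{52}{127} = - \frac{1687016}{127}$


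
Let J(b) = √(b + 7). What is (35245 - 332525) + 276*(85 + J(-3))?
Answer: -273268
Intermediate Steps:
J(b) = √(7 + b)
(35245 - 332525) + 276*(85 + J(-3)) = (35245 - 332525) + 276*(85 + √(7 - 3)) = -297280 + 276*(85 + √4) = -297280 + 276*(85 + 2) = -297280 + 276*87 = -297280 + 24012 = -273268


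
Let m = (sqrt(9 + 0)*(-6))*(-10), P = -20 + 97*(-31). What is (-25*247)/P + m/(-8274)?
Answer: 8424515/4174233 ≈ 2.0182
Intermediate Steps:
P = -3027 (P = -20 - 3007 = -3027)
m = 180 (m = (sqrt(9)*(-6))*(-10) = (3*(-6))*(-10) = -18*(-10) = 180)
(-25*247)/P + m/(-8274) = -25*247/(-3027) + 180/(-8274) = -6175*(-1/3027) + 180*(-1/8274) = 6175/3027 - 30/1379 = 8424515/4174233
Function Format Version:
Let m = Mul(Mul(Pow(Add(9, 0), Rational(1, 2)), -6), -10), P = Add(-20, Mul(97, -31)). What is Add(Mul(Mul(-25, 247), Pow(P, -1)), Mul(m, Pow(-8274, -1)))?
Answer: Rational(8424515, 4174233) ≈ 2.0182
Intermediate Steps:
P = -3027 (P = Add(-20, -3007) = -3027)
m = 180 (m = Mul(Mul(Pow(9, Rational(1, 2)), -6), -10) = Mul(Mul(3, -6), -10) = Mul(-18, -10) = 180)
Add(Mul(Mul(-25, 247), Pow(P, -1)), Mul(m, Pow(-8274, -1))) = Add(Mul(Mul(-25, 247), Pow(-3027, -1)), Mul(180, Pow(-8274, -1))) = Add(Mul(-6175, Rational(-1, 3027)), Mul(180, Rational(-1, 8274))) = Add(Rational(6175, 3027), Rational(-30, 1379)) = Rational(8424515, 4174233)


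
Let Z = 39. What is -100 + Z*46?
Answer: 1694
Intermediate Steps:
-100 + Z*46 = -100 + 39*46 = -100 + 1794 = 1694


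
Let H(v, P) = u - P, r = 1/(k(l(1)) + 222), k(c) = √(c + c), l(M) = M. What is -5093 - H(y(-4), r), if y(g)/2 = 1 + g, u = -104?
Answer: -122933838/24641 - √2/49282 ≈ -4989.0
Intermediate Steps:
k(c) = √2*√c (k(c) = √(2*c) = √2*√c)
r = 1/(222 + √2) (r = 1/(√2*√1 + 222) = 1/(√2*1 + 222) = 1/(√2 + 222) = 1/(222 + √2) ≈ 0.0044760)
y(g) = 2 + 2*g (y(g) = 2*(1 + g) = 2 + 2*g)
H(v, P) = -104 - P
-5093 - H(y(-4), r) = -5093 - (-104 - (111/24641 - √2/49282)) = -5093 - (-104 + (-111/24641 + √2/49282)) = -5093 - (-2562775/24641 + √2/49282) = -5093 + (2562775/24641 - √2/49282) = -122933838/24641 - √2/49282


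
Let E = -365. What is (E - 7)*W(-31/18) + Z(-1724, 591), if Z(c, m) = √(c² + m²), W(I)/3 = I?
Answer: 1922 + √3321457 ≈ 3744.5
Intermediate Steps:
W(I) = 3*I
(E - 7)*W(-31/18) + Z(-1724, 591) = (-365 - 7)*(3*(-31/18)) + √((-1724)² + 591²) = -1116*(-31*1/18) + √(2972176 + 349281) = -1116*(-31)/18 + √3321457 = -372*(-31/6) + √3321457 = 1922 + √3321457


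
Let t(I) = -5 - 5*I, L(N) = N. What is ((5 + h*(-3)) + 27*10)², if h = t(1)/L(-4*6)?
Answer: 1199025/16 ≈ 74939.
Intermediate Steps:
h = 5/12 (h = (-5 - 5*1)/((-4*6)) = (-5 - 5)/(-24) = -10*(-1/24) = 5/12 ≈ 0.41667)
((5 + h*(-3)) + 27*10)² = ((5 + (5/12)*(-3)) + 27*10)² = ((5 - 5/4) + 270)² = (15/4 + 270)² = (1095/4)² = 1199025/16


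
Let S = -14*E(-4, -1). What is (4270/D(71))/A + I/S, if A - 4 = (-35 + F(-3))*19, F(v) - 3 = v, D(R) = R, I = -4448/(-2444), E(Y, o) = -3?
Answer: -28694734/602171661 ≈ -0.047652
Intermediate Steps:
I = 1112/611 (I = -4448*(-1/2444) = 1112/611 ≈ 1.8200)
F(v) = 3 + v
S = 42 (S = -14*(-3) = 42)
A = -661 (A = 4 + (-35 + (3 - 3))*19 = 4 + (-35 + 0)*19 = 4 - 35*19 = 4 - 665 = -661)
(4270/D(71))/A + I/S = (4270/71)/(-661) + (1112/611)/42 = (4270*(1/71))*(-1/661) + (1112/611)*(1/42) = (4270/71)*(-1/661) + 556/12831 = -4270/46931 + 556/12831 = -28694734/602171661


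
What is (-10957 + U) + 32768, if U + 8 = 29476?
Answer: 51279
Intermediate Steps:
U = 29468 (U = -8 + 29476 = 29468)
(-10957 + U) + 32768 = (-10957 + 29468) + 32768 = 18511 + 32768 = 51279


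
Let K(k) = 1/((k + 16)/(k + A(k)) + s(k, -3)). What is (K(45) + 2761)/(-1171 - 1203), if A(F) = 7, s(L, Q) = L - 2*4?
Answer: -5480637/4712390 ≈ -1.1630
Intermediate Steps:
s(L, Q) = -8 + L (s(L, Q) = L - 8 = -8 + L)
K(k) = 1/(-8 + k + (16 + k)/(7 + k)) (K(k) = 1/((k + 16)/(k + 7) + (-8 + k)) = 1/((16 + k)/(7 + k) + (-8 + k)) = 1/(-8 + k + (16 + k)/(7 + k)))
(K(45) + 2761)/(-1171 - 1203) = ((7 + 45)/(-40 + 45**2) + 2761)/(-1171 - 1203) = (52/(-40 + 2025) + 2761)/(-2374) = (52/1985 + 2761)*(-1/2374) = (5480637/1985)*(-1/2374) = -5480637/4712390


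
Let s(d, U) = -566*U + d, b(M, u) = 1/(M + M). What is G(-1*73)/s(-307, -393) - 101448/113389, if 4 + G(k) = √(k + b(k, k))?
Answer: -22535199244/25187211959 + I*√1556214/32431126 ≈ -0.89471 + 3.8466e-5*I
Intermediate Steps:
b(M, u) = 1/(2*M)
G(k) = -4 + √(k + 1/(2*k))
s(d, U) = d - 566*U
G(-1*73)/s(-307, -393) - 101448/113389 = (-4 + √(2/((-1*73)) + 4*(-1*73))/2)/(-307 - 566*(-393)) - 101448/113389 = (-4 + √(2/(-73) + 4*(-73))/2)/(-307 + 222438) - 101448*1/113389 = (-4 + √(2*(-1/73) - 292)/2)/222131 - 101448/113389 = (-4 + √(-2/73 - 292)/2)*(1/222131) - 101448/113389 = (-4 + √(-21318/73)/2)*(1/222131) - 101448/113389 = (-4 + (I*√1556214/73)/2)*(1/222131) - 101448/113389 = (-4 + I*√1556214/146)*(1/222131) - 101448/113389 = (-4/222131 + I*√1556214/32431126) - 101448/113389 = -22535199244/25187211959 + I*√1556214/32431126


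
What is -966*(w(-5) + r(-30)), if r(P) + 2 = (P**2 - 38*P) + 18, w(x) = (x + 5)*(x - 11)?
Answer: -1986096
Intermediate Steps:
w(x) = (-11 + x)*(5 + x) (w(x) = (5 + x)*(-11 + x) = (-11 + x)*(5 + x))
r(P) = 16 + P**2 - 38*P (r(P) = -2 + ((P**2 - 38*P) + 18) = -2 + (18 + P**2 - 38*P) = 16 + P**2 - 38*P)
-966*(w(-5) + r(-30)) = -966*((-55 + (-5)**2 - 6*(-5)) + (16 + (-30)**2 - 38*(-30))) = -966*((-55 + 25 + 30) + (16 + 900 + 1140)) = -966*(0 + 2056) = -966*2056 = -1986096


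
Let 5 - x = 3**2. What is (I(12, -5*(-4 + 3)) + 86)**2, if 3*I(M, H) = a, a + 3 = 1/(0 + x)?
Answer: 1038361/144 ≈ 7210.8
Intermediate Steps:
x = -4 (x = 5 - 1*3**2 = 5 - 1*9 = 5 - 9 = -4)
a = -13/4 (a = -3 + 1/(0 - 4) = -3 + 1/(-4) = -3 - 1/4 = -13/4 ≈ -3.2500)
I(M, H) = -13/12 (I(M, H) = (1/3)*(-13/4) = -13/12)
(I(12, -5*(-4 + 3)) + 86)**2 = (-13/12 + 86)**2 = (1019/12)**2 = 1038361/144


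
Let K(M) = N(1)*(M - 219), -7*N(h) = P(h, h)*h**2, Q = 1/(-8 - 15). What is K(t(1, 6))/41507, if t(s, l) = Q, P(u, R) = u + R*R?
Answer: 10076/6682627 ≈ 0.0015078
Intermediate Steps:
Q = -1/23 (Q = 1/(-23) = -1/23 ≈ -0.043478)
P(u, R) = u + R**2
t(s, l) = -1/23
N(h) = -h**2*(h + h**2)/7 (N(h) = -(h + h**2)*h**2/7 = -h**2*(h + h**2)/7)
K(M) = 438/7 - 2*M/7 (K(M) = ((1/7)*1**3*(-1 - 1*1))*(M - 219) = ((1/7)*1*(-1 - 1))*(-219 + M) = ((1/7)*1*(-2))*(-219 + M) = -2*(-219 + M)/7 = 438/7 - 2*M/7)
K(t(1, 6))/41507 = (438/7 - 2/7*(-1/23))/41507 = (438/7 + 2/161)*(1/41507) = (10076/161)*(1/41507) = 10076/6682627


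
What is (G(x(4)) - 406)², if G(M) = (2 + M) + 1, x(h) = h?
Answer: 159201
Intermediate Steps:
G(M) = 3 + M
(G(x(4)) - 406)² = ((3 + 4) - 406)² = (7 - 406)² = (-399)² = 159201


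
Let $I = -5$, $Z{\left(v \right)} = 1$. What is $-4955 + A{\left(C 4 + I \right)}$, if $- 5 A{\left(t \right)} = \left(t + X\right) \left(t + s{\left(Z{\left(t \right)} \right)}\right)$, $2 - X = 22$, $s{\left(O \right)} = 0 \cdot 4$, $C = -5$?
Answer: $-5180$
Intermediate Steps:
$s{\left(O \right)} = 0$
$X = -20$ ($X = 2 - 22 = -20$)
$A{\left(t \right)} = - \frac{t \left(-20 + t\right)}{5}$ ($A{\left(t \right)} = - \frac{\left(t - 20\right) \left(t + 0\right)}{5} = - \frac{\left(-20 + t\right) t}{5} = - \frac{t \left(-20 + t\right)}{5}$)
$-4955 + A{\left(C 4 + I \right)} = -4955 + \frac{\left(\left(-5\right) 4 - 5\right) \left(20 - \left(\left(-5\right) 4 - 5\right)\right)}{5} = -4955 + \frac{\left(-20 - 5\right) \left(20 - \left(-20 - 5\right)\right)}{5} = -4955 + \frac{1}{5} \left(-25\right) \left(20 - -25\right) = -4955 + \frac{1}{5} \left(-25\right) \left(20 + 25\right) = -4955 + \frac{1}{5} \left(-25\right) 45 = -4955 - 225 = -5180$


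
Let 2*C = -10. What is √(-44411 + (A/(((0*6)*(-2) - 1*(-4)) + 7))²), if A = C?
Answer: 71*I*√1066/11 ≈ 210.74*I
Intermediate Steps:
C = -5 (C = (½)*(-10) = -5)
A = -5
√(-44411 + (A/(((0*6)*(-2) - 1*(-4)) + 7))²) = √(-44411 + (-5/(((0*6)*(-2) - 1*(-4)) + 7))²) = √(-44411 + (-5/((0*(-2) + 4) + 7))²) = √(-44411 + (-5/((0 + 4) + 7))²) = √(-44411 + (-5/(4 + 7))²) = √(-44411 + (-5/11)²) = √(-44411 + 25/121) = √(-5373706/121) = 71*I*√1066/11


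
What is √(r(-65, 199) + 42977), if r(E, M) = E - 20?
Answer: 2*√10723 ≈ 207.10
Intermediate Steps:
r(E, M) = -20 + E
√(r(-65, 199) + 42977) = √((-20 - 65) + 42977) = √(-85 + 42977) = √42892 = 2*√10723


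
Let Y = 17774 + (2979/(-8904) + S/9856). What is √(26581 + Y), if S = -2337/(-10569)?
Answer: √2347133268051448895018/230037808 ≈ 210.61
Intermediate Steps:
S = 779/3523 (S = -2337*(-1/10569) = 779/3523 ≈ 0.22112)
Y = 32708920328759/1840302464 (Y = 17774 + (2979/(-8904) + (779/3523)/9856) = 17774 + (2979*(-1/8904) + (779/3523)*(1/9856)) = 17774 + (-993/2968 + 779/34722688) = 17774 - 615666377/1840302464 = 32708920328759/1840302464 ≈ 17774.)
√(26581 + Y) = √(26581 + 32708920328759/1840302464) = √(81626000124343/1840302464) = √2347133268051448895018/230037808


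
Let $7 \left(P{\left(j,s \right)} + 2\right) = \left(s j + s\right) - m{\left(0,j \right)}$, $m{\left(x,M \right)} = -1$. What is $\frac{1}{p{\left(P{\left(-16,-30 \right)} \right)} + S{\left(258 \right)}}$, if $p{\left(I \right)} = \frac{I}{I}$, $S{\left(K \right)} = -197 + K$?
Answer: $\frac{1}{62} \approx 0.016129$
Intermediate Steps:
$P{\left(j,s \right)} = - \frac{13}{7} + \frac{s}{7} + \frac{j s}{7}$ ($P{\left(j,s \right)} = -2 + \frac{\left(s j + s\right) - -1}{7} = -2 + \frac{\left(j s + s\right) + 1}{7} = -2 + \frac{\left(s + j s\right) + 1}{7} = -2 + \frac{1 + s + j s}{7} = -2 + \left(\frac{1}{7} + \frac{s}{7} + \frac{j s}{7}\right) = - \frac{13}{7} + \frac{s}{7} + \frac{j s}{7}$)
$p{\left(I \right)} = 1$
$\frac{1}{p{\left(P{\left(-16,-30 \right)} \right)} + S{\left(258 \right)}} = \frac{1}{1 + \left(-197 + 258\right)} = \frac{1}{1 + 61} = \frac{1}{62}$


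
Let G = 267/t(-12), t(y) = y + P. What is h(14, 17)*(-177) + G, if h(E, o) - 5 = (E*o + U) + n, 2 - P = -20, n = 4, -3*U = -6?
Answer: -440463/10 ≈ -44046.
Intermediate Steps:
U = 2 (U = -⅓*(-6) = 2)
P = 22 (P = 2 - 1*(-20) = 2 + 20 = 22)
t(y) = 22 + y (t(y) = y + 22 = 22 + y)
G = 267/10 (G = 267/(22 - 12) = 267/10 ≈ 26.700)
h(E, o) = 11 + E*o (h(E, o) = 5 + ((E*o + 2) + 4) = 5 + ((2 + E*o) + 4) = 5 + (6 + E*o) = 11 + E*o)
h(14, 17)*(-177) + G = (11 + 14*17)*(-177) + 267/10 = (11 + 238)*(-177) + 267/10 = 249*(-177) + 267/10 = -44073 + 267/10 = -440463/10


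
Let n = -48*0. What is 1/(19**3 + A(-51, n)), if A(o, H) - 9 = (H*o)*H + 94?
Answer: 1/6962 ≈ 0.00014364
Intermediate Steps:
n = 0
A(o, H) = 103 + o*H**2 (A(o, H) = 9 + ((H*o)*H + 94) = 9 + (o*H**2 + 94) = 9 + (94 + o*H**2) = 103 + o*H**2)
1/(19**3 + A(-51, n)) = 1/(19**3 + (103 - 51*0**2)) = 1/(6859 + (103 - 51*0)) = 1/(6859 + (103 + 0)) = 1/(6859 + 103) = 1/6962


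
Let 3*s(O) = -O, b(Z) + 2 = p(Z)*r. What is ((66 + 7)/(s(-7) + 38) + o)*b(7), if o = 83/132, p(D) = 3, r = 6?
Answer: 14164/363 ≈ 39.019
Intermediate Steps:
b(Z) = 16 (b(Z) = -2 + 3*6 = -2 + 18 = 16)
s(O) = -O/3 (s(O) = (-O)/3 = -O/3)
o = 83/132 (o = 83*(1/132) = 83/132 ≈ 0.62879)
((66 + 7)/(s(-7) + 38) + o)*b(7) = ((66 + 7)/(-⅓*(-7) + 38) + 83/132)*16 = (73/(7/3 + 38) + 83/132)*16 = (73/(121/3) + 83/132)*16 = (73*(3/121) + 83/132)*16 = (219/121 + 83/132)*16 = (3541/1452)*16 = 14164/363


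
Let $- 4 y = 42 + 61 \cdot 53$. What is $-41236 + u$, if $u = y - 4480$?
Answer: $- \frac{186139}{4} \approx -46535.0$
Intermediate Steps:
$y = - \frac{3275}{4}$ ($y = - \frac{42 + 61 \cdot 53}{4} = - \frac{42 + 3233}{4} = \left(- \frac{1}{4}\right) 3275 = - \frac{3275}{4} \approx -818.75$)
$u = - \frac{21195}{4}$ ($u = - \frac{3275}{4} - 4480 = - \frac{21195}{4} \approx -5298.8$)
$-41236 + u = -41236 - \frac{21195}{4} = - \frac{186139}{4}$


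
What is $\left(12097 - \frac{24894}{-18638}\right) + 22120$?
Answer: $\frac{318880670}{9319} \approx 34218.0$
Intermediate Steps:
$\left(12097 - \frac{24894}{-18638}\right) + 22120 = \left(12097 - - \frac{12447}{9319}\right) + 22120 = \left(12097 + \frac{12447}{9319}\right) + 22120 = \frac{112744390}{9319} + 22120 = \frac{318880670}{9319}$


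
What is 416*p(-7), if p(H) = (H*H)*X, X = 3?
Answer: 61152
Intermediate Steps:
p(H) = 3*H² (p(H) = (H*H)*3 = H²*3 = 3*H²)
416*p(-7) = 416*(3*(-7)²) = 416*(3*49) = 416*147 = 61152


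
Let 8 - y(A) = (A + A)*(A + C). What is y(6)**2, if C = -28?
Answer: 73984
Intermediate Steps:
y(A) = 8 - 2*A*(-28 + A) (y(A) = 8 - (A + A)*(A - 28) = 8 - 2*A*(-28 + A))
y(6)**2 = (8 - 2*6**2 + 56*6)**2 = (8 - 2*36 + 336)**2 = (8 - 72 + 336)**2 = 272**2 = 73984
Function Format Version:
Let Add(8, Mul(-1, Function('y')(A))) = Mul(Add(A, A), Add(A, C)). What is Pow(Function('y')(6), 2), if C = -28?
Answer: 73984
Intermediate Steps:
Function('y')(A) = Add(8, Mul(-2, A, Add(-28, A))) (Function('y')(A) = Add(8, Mul(-1, Mul(Add(A, A), Add(A, -28)))) = Add(8, Mul(-1, Mul(Mul(2, A), Add(-28, A)))) = Add(8, Mul(-1, Mul(2, A, Add(-28, A)))) = Add(8, Mul(-2, A, Add(-28, A))))
Pow(Function('y')(6), 2) = Pow(Add(8, Mul(-2, Pow(6, 2)), Mul(56, 6)), 2) = Pow(Add(8, Mul(-2, 36), 336), 2) = Pow(Add(8, -72, 336), 2) = Pow(272, 2) = 73984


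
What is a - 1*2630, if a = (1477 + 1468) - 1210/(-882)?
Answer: 139520/441 ≈ 316.37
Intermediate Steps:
a = 1299350/441 (a = 2945 - 1210*(-1/882) = 2945 + 605/441 = 1299350/441 ≈ 2946.4)
a - 1*2630 = 1299350/441 - 1*2630 = 1299350/441 - 2630 = 139520/441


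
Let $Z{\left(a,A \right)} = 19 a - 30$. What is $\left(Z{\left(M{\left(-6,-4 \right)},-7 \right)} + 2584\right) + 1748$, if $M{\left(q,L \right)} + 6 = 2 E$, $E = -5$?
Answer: $3998$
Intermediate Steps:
$M{\left(q,L \right)} = -16$ ($M{\left(q,L \right)} = -6 + 2 \left(-5\right) = -6 - 10 = -16$)
$Z{\left(a,A \right)} = -30 + 19 a$
$\left(Z{\left(M{\left(-6,-4 \right)},-7 \right)} + 2584\right) + 1748 = \left(\left(-30 + 19 \left(-16\right)\right) + 2584\right) + 1748 = \left(\left(-30 - 304\right) + 2584\right) + 1748 = \left(-334 + 2584\right) + 1748 = 2250 + 1748 = 3998$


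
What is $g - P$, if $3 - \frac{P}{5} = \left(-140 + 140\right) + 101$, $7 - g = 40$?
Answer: $457$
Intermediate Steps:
$g = -33$ ($g = 7 - 40 = -33$)
$P = -490$ ($P = 15 - 5 \left(\left(-140 + 140\right) + 101\right) = 15 - 5 \left(0 + 101\right) = 15 - 505 = -490$)
$g - P = -33 - -490 = -33 + 490 = 457$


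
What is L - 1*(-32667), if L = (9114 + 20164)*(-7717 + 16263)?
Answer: 250242455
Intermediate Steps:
L = 250209788 (L = 29278*8546 = 250209788)
L - 1*(-32667) = 250209788 - 1*(-32667) = 250209788 + 32667 = 250242455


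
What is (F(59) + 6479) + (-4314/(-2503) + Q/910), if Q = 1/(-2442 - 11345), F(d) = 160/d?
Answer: 12012384276875453/1852780747090 ≈ 6483.4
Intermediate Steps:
Q = -1/13787 (Q = 1/(-13787) = -1/13787 ≈ -7.2532e-5)
(F(59) + 6479) + (-4314/(-2503) + Q/910) = (160/59 + 6479) + (-4314/(-2503) - 1/13787/910) = (160*(1/59) + 6479) + (-4314*(-1/2503) - 1/13787*1/910) = (160/59 + 6479) + (4314/2503 - 1/12546170) = 382421/59 + 54124174877/31403063510 = 12012384276875453/1852780747090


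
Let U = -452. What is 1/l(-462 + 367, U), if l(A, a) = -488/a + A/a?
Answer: 452/583 ≈ 0.77530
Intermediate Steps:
1/l(-462 + 367, U) = 1/((-488 + (-462 + 367))/(-452)) = 1/(-(-488 - 95)/452) = 1/(-1/452*(-583)) = 1/(583/452) = 452/583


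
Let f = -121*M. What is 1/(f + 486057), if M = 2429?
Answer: 1/192148 ≈ 5.2043e-6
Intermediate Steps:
f = -293909 (f = -121*2429 = -293909)
1/(f + 486057) = 1/(-293909 + 486057) = 1/192148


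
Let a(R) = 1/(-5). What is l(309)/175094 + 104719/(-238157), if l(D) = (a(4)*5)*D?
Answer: -18409259099/41699861758 ≈ -0.44147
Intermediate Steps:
a(R) = -⅕
l(D) = -D (l(D) = (-⅕*5)*D = -D)
l(309)/175094 + 104719/(-238157) = -1*309/175094 + 104719/(-238157) = -309*1/175094 + 104719*(-1/238157) = -309/175094 - 104719/238157 = -18409259099/41699861758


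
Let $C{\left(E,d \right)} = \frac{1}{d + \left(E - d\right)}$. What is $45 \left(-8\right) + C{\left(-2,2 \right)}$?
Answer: $- \frac{721}{2} \approx -360.5$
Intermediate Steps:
$C{\left(E,d \right)} = \frac{1}{E}$
$45 \left(-8\right) + C{\left(-2,2 \right)} = 45 \left(-8\right) + \frac{1}{-2} = -360 - \frac{1}{2} = - \frac{721}{2}$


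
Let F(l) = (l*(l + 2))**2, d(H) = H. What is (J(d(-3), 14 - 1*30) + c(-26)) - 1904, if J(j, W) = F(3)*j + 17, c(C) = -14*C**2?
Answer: -12026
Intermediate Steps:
F(l) = l**2*(2 + l)**2 (F(l) = (l*(2 + l))**2 = l**2*(2 + l)**2)
J(j, W) = 17 + 225*j (J(j, W) = (3**2*(2 + 3)**2)*j + 17 = (9*5**2)*j + 17 = (9*25)*j + 17 = 225*j + 17 = 17 + 225*j)
(J(d(-3), 14 - 1*30) + c(-26)) - 1904 = ((17 + 225*(-3)) - 14*(-26)**2) - 1904 = ((17 - 675) - 14*676) - 1904 = (-658 - 9464) - 1904 = -10122 - 1904 = -12026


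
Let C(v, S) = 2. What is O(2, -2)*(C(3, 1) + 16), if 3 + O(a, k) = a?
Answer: -18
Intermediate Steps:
O(a, k) = -3 + a
O(2, -2)*(C(3, 1) + 16) = (-3 + 2)*(2 + 16) = -1*18 = -18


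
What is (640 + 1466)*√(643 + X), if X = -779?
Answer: 4212*I*√34 ≈ 24560.0*I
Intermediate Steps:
(640 + 1466)*√(643 + X) = (640 + 1466)*√(643 - 779) = 2106*√(-136) = 2106*(2*I*√34) = 4212*I*√34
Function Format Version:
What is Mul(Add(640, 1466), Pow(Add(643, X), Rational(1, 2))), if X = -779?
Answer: Mul(4212, I, Pow(34, Rational(1, 2))) ≈ Mul(24560., I)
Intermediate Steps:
Mul(Add(640, 1466), Pow(Add(643, X), Rational(1, 2))) = Mul(Add(640, 1466), Pow(Add(643, -779), Rational(1, 2))) = Mul(2106, Pow(-136, Rational(1, 2))) = Mul(2106, Mul(2, I, Pow(34, Rational(1, 2)))) = Mul(4212, I, Pow(34, Rational(1, 2)))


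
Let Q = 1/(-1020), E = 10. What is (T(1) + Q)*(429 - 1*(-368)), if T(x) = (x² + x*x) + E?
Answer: 9754483/1020 ≈ 9563.2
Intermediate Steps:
T(x) = 10 + 2*x² (T(x) = (x² + x*x) + 10 = (x² + x²) + 10 = 2*x² + 10 = 10 + 2*x²)
Q = -1/1020 ≈ -0.00098039
(T(1) + Q)*(429 - 1*(-368)) = ((10 + 2*1²) - 1/1020)*(429 - 1*(-368)) = ((10 + 2*1) - 1/1020)*(429 + 368) = ((10 + 2) - 1/1020)*797 = (12 - 1/1020)*797 = (12239/1020)*797 = 9754483/1020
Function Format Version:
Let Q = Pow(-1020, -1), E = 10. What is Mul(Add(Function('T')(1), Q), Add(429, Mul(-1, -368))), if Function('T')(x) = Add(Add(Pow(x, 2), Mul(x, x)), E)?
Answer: Rational(9754483, 1020) ≈ 9563.2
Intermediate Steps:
Function('T')(x) = Add(10, Mul(2, Pow(x, 2))) (Function('T')(x) = Add(Add(Pow(x, 2), Mul(x, x)), 10) = Add(Add(Pow(x, 2), Pow(x, 2)), 10) = Add(Mul(2, Pow(x, 2)), 10) = Add(10, Mul(2, Pow(x, 2))))
Q = Rational(-1, 1020) ≈ -0.00098039
Mul(Add(Function('T')(1), Q), Add(429, Mul(-1, -368))) = Mul(Add(Add(10, Mul(2, Pow(1, 2))), Rational(-1, 1020)), Add(429, Mul(-1, -368))) = Mul(Add(Add(10, Mul(2, 1)), Rational(-1, 1020)), Add(429, 368)) = Mul(Add(Add(10, 2), Rational(-1, 1020)), 797) = Mul(Add(12, Rational(-1, 1020)), 797) = Mul(Rational(12239, 1020), 797) = Rational(9754483, 1020)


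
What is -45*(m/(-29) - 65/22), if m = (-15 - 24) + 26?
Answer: 71955/638 ≈ 112.78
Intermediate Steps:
m = -13 (m = -39 + 26 = -13)
-45*(m/(-29) - 65/22) = -45*(-13/(-29) - 65/22) = -45*(-13*(-1/29) - 65*1/22) = -45*(13/29 - 65/22) = -45*(-1599/638) = 71955/638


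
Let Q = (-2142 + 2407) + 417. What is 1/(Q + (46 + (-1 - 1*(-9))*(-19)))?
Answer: 1/576 ≈ 0.0017361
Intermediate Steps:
Q = 682 (Q = 265 + 417 = 682)
1/(Q + (46 + (-1 - 1*(-9))*(-19))) = 1/(682 + (46 + (-1 - 1*(-9))*(-19))) = 1/(682 + (46 + (-1 + 9)*(-19))) = 1/(682 + (46 + 8*(-19))) = 1/(682 + (46 - 152)) = 1/(682 - 106) = 1/576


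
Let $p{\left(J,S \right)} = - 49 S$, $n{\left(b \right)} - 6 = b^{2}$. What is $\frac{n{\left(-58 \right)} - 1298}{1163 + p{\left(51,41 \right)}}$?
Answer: $- \frac{1036}{423} \approx -2.4492$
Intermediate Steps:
$n{\left(b \right)} = 6 + b^{2}$
$\frac{n{\left(-58 \right)} - 1298}{1163 + p{\left(51,41 \right)}} = \frac{\left(6 + \left(-58\right)^{2}\right) - 1298}{1163 - 2009} = \frac{\left(6 + 3364\right) - 1298}{1163 - 2009} = \frac{3370 - 1298}{-846} = 2072 \left(- \frac{1}{846}\right) = - \frac{1036}{423}$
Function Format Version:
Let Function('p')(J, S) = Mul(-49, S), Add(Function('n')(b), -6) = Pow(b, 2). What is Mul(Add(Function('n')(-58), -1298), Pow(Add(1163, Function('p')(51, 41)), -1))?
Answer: Rational(-1036, 423) ≈ -2.4492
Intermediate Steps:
Function('n')(b) = Add(6, Pow(b, 2))
Mul(Add(Function('n')(-58), -1298), Pow(Add(1163, Function('p')(51, 41)), -1)) = Mul(Add(Add(6, Pow(-58, 2)), -1298), Pow(Add(1163, Mul(-49, 41)), -1)) = Mul(Add(Add(6, 3364), -1298), Pow(Add(1163, -2009), -1)) = Mul(Add(3370, -1298), Pow(-846, -1)) = Mul(2072, Rational(-1, 846)) = Rational(-1036, 423)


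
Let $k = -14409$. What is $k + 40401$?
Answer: $25992$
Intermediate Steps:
$k + 40401 = -14409 + 40401 = 25992$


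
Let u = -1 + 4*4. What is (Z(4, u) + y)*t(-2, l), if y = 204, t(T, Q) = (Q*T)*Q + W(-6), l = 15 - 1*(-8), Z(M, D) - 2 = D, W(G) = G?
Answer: -235144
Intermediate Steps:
u = 15 (u = -1 + 16 = 15)
Z(M, D) = 2 + D
l = 23 (l = 15 + 8 = 23)
t(T, Q) = -6 + T*Q² (t(T, Q) = (Q*T)*Q - 6 = T*Q² - 6 = -6 + T*Q²)
(Z(4, u) + y)*t(-2, l) = ((2 + 15) + 204)*(-6 - 2*23²) = (17 + 204)*(-6 - 2*529) = 221*(-6 - 1058) = 221*(-1064) = -235144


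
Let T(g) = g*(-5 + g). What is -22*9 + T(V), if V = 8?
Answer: -174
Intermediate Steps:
-22*9 + T(V) = -22*9 + 8*(-5 + 8) = -198 + 8*3 = -198 + 24 = -174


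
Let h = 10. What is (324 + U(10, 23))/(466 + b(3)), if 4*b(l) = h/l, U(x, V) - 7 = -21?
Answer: 1860/2801 ≈ 0.66405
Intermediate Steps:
U(x, V) = -14 (U(x, V) = 7 - 21 = -14)
b(l) = 5/(2*l) (b(l) = (10/l)/4 = 5/(2*l))
(324 + U(10, 23))/(466 + b(3)) = (324 - 14)/(466 + (5/2)/3) = 310/(466 + (5/2)*(1/3)) = 310/(466 + 5/6) = 310/(2801/6) = 310*(6/2801) = 1860/2801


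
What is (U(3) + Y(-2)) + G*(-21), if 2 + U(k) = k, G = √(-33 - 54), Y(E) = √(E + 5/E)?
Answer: 1 - 21*I*√87 + 3*I*√2/2 ≈ 1.0 - 193.75*I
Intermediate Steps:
G = I*√87 (G = √(-87) = I*√87 ≈ 9.3274*I)
U(k) = -2 + k
(U(3) + Y(-2)) + G*(-21) = ((-2 + 3) + √(-2 + 5/(-2))) + (I*√87)*(-21) = (1 + √(-2 + 5*(-½))) - 21*I*√87 = (1 + √(-2 - 5/2)) - 21*I*√87 = (1 + √(-9/2)) - 21*I*√87 = (1 + 3*I*√2/2) - 21*I*√87 = 1 - 21*I*√87 + 3*I*√2/2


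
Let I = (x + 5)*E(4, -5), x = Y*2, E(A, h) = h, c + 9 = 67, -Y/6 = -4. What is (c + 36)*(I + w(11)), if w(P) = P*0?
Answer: -24910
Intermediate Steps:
Y = 24 (Y = -6*(-4) = 24)
c = 58 (c = -9 + 67 = 58)
x = 48 (x = 24*2 = 48)
I = -265 (I = (48 + 5)*(-5) = 53*(-5) = -265)
w(P) = 0
(c + 36)*(I + w(11)) = (58 + 36)*(-265 + 0) = 94*(-265) = -24910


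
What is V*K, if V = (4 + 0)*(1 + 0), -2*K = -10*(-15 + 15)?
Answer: 0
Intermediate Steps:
K = 0 (K = -(-5)*(-15 + 15) = -(-5)*0 = -½*0 = 0)
V = 4 (V = 4*1 = 4)
V*K = 4*0 = 0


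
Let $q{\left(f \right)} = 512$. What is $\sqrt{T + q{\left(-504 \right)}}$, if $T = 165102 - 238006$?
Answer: $2 i \sqrt{18098} \approx 269.06 i$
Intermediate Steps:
$T = -72904$ ($T = 165102 - 238006 = -72904$)
$\sqrt{T + q{\left(-504 \right)}} = \sqrt{-72904 + 512} = \sqrt{-72392} = 2 i \sqrt{18098}$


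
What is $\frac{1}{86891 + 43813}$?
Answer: $\frac{1}{130704} \approx 7.6509 \cdot 10^{-6}$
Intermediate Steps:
$\frac{1}{86891 + 43813} = \frac{1}{130704}$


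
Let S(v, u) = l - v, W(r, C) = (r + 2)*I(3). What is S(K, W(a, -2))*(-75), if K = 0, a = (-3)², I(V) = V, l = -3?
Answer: 225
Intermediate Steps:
a = 9
W(r, C) = 6 + 3*r (W(r, C) = (r + 2)*3 = (2 + r)*3 = 6 + 3*r)
S(v, u) = -3 - v
S(K, W(a, -2))*(-75) = (-3 - 1*0)*(-75) = (-3 + 0)*(-75) = -3*(-75) = 225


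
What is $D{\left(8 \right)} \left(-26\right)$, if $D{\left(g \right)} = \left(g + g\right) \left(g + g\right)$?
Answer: $-6656$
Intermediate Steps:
$D{\left(g \right)} = 4 g^{2}$ ($D{\left(g \right)} = 2 g 2 g = 4 g^{2}$)
$D{\left(8 \right)} \left(-26\right) = 4 \cdot 8^{2} \left(-26\right) = 4 \cdot 64 \left(-26\right) = 256 \left(-26\right) = -6656$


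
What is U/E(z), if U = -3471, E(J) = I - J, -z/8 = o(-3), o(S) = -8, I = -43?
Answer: 3471/107 ≈ 32.439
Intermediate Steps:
z = 64 (z = -8*(-8) = 64)
E(J) = -43 - J
U/E(z) = -3471/(-43 - 1*64) = -3471/(-43 - 64) = -3471/(-107) = -3471*(-1/107) = 3471/107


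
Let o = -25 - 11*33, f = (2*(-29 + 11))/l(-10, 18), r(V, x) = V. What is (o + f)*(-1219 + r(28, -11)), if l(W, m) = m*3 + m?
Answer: 925407/2 ≈ 4.6270e+5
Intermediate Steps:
l(W, m) = 4*m (l(W, m) = 3*m + m = 4*m)
f = -½ (f = (2*(-29 + 11))/((4*18)) = (2*(-18))/72 = -36*1/72 = -½ ≈ -0.50000)
o = -388 (o = -25 - 363 = -388)
(o + f)*(-1219 + r(28, -11)) = (-388 - ½)*(-1219 + 28) = -777/2*(-1191) = 925407/2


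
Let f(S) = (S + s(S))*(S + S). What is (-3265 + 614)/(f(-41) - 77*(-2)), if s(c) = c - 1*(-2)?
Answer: -2651/6714 ≈ -0.39485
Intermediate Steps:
s(c) = 2 + c (s(c) = c + 2 = 2 + c)
f(S) = 2*S*(2 + 2*S) (f(S) = (S + (2 + S))*(S + S) = (2 + 2*S)*(2*S) = 2*S*(2 + 2*S))
(-3265 + 614)/(f(-41) - 77*(-2)) = (-3265 + 614)/(4*(-41)*(1 - 41) - 77*(-2)) = -2651/(4*(-41)*(-40) + 154) = -2651/(6560 + 154) = -2651/6714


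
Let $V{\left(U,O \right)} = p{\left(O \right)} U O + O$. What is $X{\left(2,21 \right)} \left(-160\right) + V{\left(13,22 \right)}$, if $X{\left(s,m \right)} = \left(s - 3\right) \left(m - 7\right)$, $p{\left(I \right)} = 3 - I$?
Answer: $-3172$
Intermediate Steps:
$V{\left(U,O \right)} = O + O U \left(3 - O\right)$ ($V{\left(U,O \right)} = \left(3 - O\right) U O + O = U \left(3 - O\right) O + O = O U \left(3 - O\right) + O = O + O U \left(3 - O\right)$)
$X{\left(s,m \right)} = \left(-7 + m\right) \left(-3 + s\right)$ ($X{\left(s,m \right)} = \left(-3 + s\right) \left(-7 + m\right) = \left(-7 + m\right) \left(-3 + s\right)$)
$X{\left(2,21 \right)} \left(-160\right) + V{\left(13,22 \right)} = \left(21 - 14 - 63 + 21 \cdot 2\right) \left(-160\right) - 22 \left(-1 + 13 \left(-3 + 22\right)\right) = \left(21 - 14 - 63 + 42\right) \left(-160\right) - 22 \left(-1 + 13 \cdot 19\right) = \left(-14\right) \left(-160\right) - 22 \left(-1 + 247\right) = 2240 - 22 \cdot 246 = 2240 - 5412 = -3172$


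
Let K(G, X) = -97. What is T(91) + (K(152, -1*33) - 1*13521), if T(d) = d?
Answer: -13527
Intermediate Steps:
T(91) + (K(152, -1*33) - 1*13521) = 91 + (-97 - 1*13521) = 91 + (-97 - 13521) = 91 - 13618 = -13527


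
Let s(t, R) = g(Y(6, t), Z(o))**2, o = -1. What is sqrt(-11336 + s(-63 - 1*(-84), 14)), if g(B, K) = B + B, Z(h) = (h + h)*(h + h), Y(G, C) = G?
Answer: 2*I*sqrt(2798) ≈ 105.79*I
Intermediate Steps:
Z(h) = 4*h**2 (Z(h) = (2*h)*(2*h) = 4*h**2)
g(B, K) = 2*B
s(t, R) = 144 (s(t, R) = (2*6)**2 = 12**2 = 144)
sqrt(-11336 + s(-63 - 1*(-84), 14)) = sqrt(-11336 + 144) = sqrt(-11192) = 2*I*sqrt(2798)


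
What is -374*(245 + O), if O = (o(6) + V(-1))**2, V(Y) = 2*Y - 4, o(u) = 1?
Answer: -100980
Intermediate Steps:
V(Y) = -4 + 2*Y
O = 25 (O = (1 + (-4 + 2*(-1)))**2 = (1 + (-4 - 2))**2 = (1 - 6)**2 = (-5)**2 = 25)
-374*(245 + O) = -374*(245 + 25) = -374*270 = -100980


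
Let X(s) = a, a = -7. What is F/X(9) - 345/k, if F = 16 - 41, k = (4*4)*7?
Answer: 55/112 ≈ 0.49107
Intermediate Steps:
X(s) = -7
k = 112 (k = 16*7 = 112)
F = -25
F/X(9) - 345/k = -25/(-7) - 345/112 = -25*(-⅐) - 345*1/112 = 25/7 - 345/112 = 55/112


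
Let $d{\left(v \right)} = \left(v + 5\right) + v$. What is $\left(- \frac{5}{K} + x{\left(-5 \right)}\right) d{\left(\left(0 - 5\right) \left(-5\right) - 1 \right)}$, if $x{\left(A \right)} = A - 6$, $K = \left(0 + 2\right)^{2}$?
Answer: $- \frac{2597}{4} \approx -649.25$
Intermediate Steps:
$d{\left(v \right)} = 5 + 2 v$ ($d{\left(v \right)} = \left(5 + v\right) + v = 5 + 2 v$)
$K = 4$ ($K = 2^{2} = 4$)
$x{\left(A \right)} = -6 + A$
$\left(- \frac{5}{K} + x{\left(-5 \right)}\right) d{\left(\left(0 - 5\right) \left(-5\right) - 1 \right)} = \left(- \frac{5}{4} - 11\right) \left(5 + 2 \left(\left(0 - 5\right) \left(-5\right) - 1\right)\right) = \left(\left(-5\right) \frac{1}{4} - 11\right) \left(5 + 2 \left(\left(-5\right) \left(-5\right) - 1\right)\right) = \left(- \frac{5}{4} - 11\right) \left(5 + 2 \left(25 - 1\right)\right) = - \frac{49 \left(5 + 2 \cdot 24\right)}{4} = - \frac{49 \left(5 + 48\right)}{4} = \left(- \frac{49}{4}\right) 53 = - \frac{2597}{4}$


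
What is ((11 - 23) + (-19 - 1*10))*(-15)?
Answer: 615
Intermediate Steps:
((11 - 23) + (-19 - 1*10))*(-15) = (-12 + (-19 - 10))*(-15) = (-12 - 29)*(-15) = -41*(-15) = 615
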